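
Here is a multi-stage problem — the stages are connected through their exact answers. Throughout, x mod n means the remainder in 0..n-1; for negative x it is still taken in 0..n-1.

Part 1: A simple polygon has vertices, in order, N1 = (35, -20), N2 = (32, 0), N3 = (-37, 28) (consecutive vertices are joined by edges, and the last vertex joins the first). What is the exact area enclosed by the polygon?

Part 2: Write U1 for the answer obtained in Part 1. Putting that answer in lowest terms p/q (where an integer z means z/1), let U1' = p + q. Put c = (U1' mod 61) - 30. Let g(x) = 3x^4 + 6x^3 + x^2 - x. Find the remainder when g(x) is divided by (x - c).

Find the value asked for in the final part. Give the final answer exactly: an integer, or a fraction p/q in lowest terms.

24129

Part 1: cross terms: (35*0 - 32*-20)=640, (32*28 - -37*0)=896, (-37*-20 - 35*28)=-240; twice the area = |1296| = 1296; area = 648; answer 648
Part 2: U1 = 648; threaded value p + q = 649; c = 9; remainder = value at the root: 3*(9)^4 + 6*(9)^3 + 1*(9)^2 - 1*(9)^1 = (19683) + (4374) + (81) + (-9) = 24129; answer 24129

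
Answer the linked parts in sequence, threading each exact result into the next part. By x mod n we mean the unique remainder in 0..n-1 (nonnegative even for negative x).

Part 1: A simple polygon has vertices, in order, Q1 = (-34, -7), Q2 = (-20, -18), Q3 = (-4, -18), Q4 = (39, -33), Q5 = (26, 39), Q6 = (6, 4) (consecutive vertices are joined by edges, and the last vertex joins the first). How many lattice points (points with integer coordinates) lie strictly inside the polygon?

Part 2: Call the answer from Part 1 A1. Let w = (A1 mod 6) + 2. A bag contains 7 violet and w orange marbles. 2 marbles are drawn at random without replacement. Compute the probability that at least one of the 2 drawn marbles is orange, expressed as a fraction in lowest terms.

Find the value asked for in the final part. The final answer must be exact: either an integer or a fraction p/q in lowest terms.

Part 1: cross terms: (-34*-18 - -20*-7)=472, (-20*-18 - -4*-18)=288, (-4*-33 - 39*-18)=834, (39*39 - 26*-33)=2379, (26*4 - 6*39)=-130, (6*-7 - -34*4)=94; twice the area = |3937| = 3937; area = 3937/2; boundary points = 1 + 16 + 1 + 1 + 5 + 1 = 25; strictly interior points = area - boundary/2 + 1 = 1957; answer 1957
Part 2: A1 = 1957; w = 3; total draws C(10,2) = 45; complement C(7,2) = 21; favorable 45 - 21 = 24; P = 8/15; answer 8/15

8/15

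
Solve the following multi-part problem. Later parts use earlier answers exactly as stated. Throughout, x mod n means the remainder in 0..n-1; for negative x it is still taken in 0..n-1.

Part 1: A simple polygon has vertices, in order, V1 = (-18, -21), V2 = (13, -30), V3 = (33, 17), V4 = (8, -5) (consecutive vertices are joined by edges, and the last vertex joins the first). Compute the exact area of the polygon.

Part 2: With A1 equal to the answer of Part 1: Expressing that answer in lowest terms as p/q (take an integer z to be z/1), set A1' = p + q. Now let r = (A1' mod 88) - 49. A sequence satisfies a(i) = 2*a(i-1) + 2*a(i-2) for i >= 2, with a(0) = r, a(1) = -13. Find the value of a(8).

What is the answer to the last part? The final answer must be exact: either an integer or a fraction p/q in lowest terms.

Part 1: cross terms: (-18*-30 - 13*-21)=813, (13*17 - 33*-30)=1211, (33*-5 - 8*17)=-301, (8*-21 - -18*-5)=-258; twice the area = |1465| = 1465; area = 1465/2; answer 1465/2
Part 2: A1 = 1465/2; threaded value p + q = 1467; r = 10; a(2) = 2*(-13) + 2*(10) = -6; iterating: a(2)=-6, a(3)=-38, a(4)=-88, a(5)=-252, a(6)=-680, a(7)=-1864, a(8)=-5088; answer -5088

-5088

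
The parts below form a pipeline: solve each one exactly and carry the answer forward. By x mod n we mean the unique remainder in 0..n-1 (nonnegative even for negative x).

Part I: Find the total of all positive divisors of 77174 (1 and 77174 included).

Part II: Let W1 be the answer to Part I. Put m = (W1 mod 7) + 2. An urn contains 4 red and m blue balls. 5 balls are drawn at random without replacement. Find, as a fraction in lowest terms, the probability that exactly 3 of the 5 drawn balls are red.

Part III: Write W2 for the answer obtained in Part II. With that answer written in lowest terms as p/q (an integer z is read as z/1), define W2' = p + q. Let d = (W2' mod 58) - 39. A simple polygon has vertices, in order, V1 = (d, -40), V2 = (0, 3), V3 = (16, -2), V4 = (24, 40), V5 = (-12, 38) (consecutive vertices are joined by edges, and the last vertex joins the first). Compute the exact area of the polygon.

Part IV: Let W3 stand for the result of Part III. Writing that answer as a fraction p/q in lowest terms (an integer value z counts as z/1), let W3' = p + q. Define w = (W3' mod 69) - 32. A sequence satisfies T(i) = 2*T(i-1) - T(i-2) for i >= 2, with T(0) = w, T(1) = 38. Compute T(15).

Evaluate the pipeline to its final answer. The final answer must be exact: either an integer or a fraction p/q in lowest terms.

Part I: 77174 = 2 * 47 * 821; sigma = (1 + 2) * (1 + 47) * (1 + 821) = 3 * 48 * 822 = 118368; answer 118368
Part II: W1 = 118368; m = 7; total draws C(11,5) = 462; favorable C(4,3)*C(7,2) = 84; P = 2/11; answer 2/11
Part III: W2 = 2/11; threaded value p + q = 13; d = -26; cross terms: (-26*3 - 0*-40)=-78, (0*-2 - 16*3)=-48, (16*40 - 24*-2)=688, (24*38 - -12*40)=1392, (-12*-40 - -26*38)=1468; twice the area = |3422| = 3422; area = 1711; answer 1711
Part IV: W3 = 1711; threaded value p + q = 1712; w = 24; T(2) = 2*(38) - 1*(24) = 52; iterating: T(2)=52, T(3)=66, T(4)=80, T(5)=94, T(6)=108, T(7)=122, T(8)=136, T(9)=150, T(10)=164, T(11)=178, T(12)=192, T(13)=206, T(14)=220, T(15)=234; answer 234

234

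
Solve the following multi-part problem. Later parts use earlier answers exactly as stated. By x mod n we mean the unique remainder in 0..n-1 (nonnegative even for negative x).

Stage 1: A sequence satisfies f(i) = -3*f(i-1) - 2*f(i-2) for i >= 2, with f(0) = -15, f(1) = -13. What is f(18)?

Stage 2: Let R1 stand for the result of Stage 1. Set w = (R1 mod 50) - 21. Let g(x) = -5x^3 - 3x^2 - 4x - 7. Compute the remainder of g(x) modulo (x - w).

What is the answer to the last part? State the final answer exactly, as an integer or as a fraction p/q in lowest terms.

Stage 1: f(2) = -3*(-13) - 2*(-15) = 69; iterating: f(2)=69, f(3)=-181, f(4)=405, f(5)=-853, f(6)=1749, f(7)=-3541, f(8)=7125, f(9)=-14293, f(10)=28629, f(11)=-57301, f(12)=114645, f(13)=-229333, f(14)=458709, f(15)=-917461, f(16)=1834965, f(17)=-3669973, f(18)=7339989; answer 7339989
Stage 2: R1 = 7339989; w = 18; remainder = value at the root: -5*(18)^3 - 3*(18)^2 - 4*(18)^1 - 7 = (-29160) + (-972) + (-72) + (-7) = -30211; answer -30211

-30211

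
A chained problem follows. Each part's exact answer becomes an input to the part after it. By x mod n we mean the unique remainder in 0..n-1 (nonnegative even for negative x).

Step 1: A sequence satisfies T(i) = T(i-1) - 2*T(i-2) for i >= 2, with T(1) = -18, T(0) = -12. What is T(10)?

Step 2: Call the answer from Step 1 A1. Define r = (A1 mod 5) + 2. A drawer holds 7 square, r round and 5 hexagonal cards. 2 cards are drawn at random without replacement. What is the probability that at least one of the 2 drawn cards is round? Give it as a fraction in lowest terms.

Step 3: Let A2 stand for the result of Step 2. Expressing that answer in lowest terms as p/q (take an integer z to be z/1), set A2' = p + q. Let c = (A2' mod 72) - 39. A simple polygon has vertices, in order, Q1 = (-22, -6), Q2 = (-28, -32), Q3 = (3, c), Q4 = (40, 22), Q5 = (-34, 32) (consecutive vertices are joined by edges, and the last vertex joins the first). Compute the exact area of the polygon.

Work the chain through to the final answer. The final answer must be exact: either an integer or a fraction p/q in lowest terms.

1647

Step 1: T(2) = 1*(-18) - 2*(-12) = 6; iterating: T(2)=6, T(3)=42, T(4)=30, T(5)=-54, T(6)=-114, T(7)=-6, T(8)=222, T(9)=234, T(10)=-210; answer -210
Step 2: A1 = -210; r = 2; total draws C(14,2) = 91; complement C(12,2) = 66; favorable 91 - 66 = 25; P = 25/91; answer 25/91
Step 3: A2 = 25/91; threaded value p + q = 116; c = 5; cross terms: (-22*-32 - -28*-6)=536, (-28*5 - 3*-32)=-44, (3*22 - 40*5)=-134, (40*32 - -34*22)=2028, (-34*-6 - -22*32)=908; twice the area = |3294| = 3294; area = 1647; answer 1647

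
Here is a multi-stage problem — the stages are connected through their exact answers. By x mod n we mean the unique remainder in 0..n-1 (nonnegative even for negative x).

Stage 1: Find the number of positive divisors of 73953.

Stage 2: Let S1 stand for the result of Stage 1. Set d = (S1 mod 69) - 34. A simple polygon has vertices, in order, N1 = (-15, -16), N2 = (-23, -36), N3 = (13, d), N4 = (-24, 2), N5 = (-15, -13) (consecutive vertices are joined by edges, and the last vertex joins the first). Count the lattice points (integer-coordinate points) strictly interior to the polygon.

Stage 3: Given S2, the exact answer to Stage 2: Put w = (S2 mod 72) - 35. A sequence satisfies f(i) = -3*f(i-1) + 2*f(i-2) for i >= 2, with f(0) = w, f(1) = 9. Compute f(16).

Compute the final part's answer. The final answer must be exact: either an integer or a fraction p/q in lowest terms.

Stage 1: 73953 = 3^4 * 11 * 83; number of divisors = (4+1) * (1+1) * (1+1) = 20; answer 20
Stage 2: S1 = 20; d = -14; cross terms: (-15*-36 - -23*-16)=172, (-23*-14 - 13*-36)=790, (13*2 - -24*-14)=-310, (-24*-13 - -15*2)=342, (-15*-16 - -15*-13)=45; twice the area = |1039| = 1039; area = 1039/2; boundary points = 4 + 2 + 1 + 3 + 3 = 13; strictly interior points = area - boundary/2 + 1 = 514; answer 514
Stage 3: S2 = 514; w = -25; f(2) = -3*(9) + 2*(-25) = -77; iterating: f(2)=-77, f(3)=249, f(4)=-901, f(5)=3201, f(6)=-11405, f(7)=40617, f(8)=-144661, f(9)=515217, f(10)=-1834973, f(11)=6535353, f(12)=-23276005, f(13)=82898721, f(14)=-295248173, f(15)=1051541961, f(16)=-3745122229; answer -3745122229

-3745122229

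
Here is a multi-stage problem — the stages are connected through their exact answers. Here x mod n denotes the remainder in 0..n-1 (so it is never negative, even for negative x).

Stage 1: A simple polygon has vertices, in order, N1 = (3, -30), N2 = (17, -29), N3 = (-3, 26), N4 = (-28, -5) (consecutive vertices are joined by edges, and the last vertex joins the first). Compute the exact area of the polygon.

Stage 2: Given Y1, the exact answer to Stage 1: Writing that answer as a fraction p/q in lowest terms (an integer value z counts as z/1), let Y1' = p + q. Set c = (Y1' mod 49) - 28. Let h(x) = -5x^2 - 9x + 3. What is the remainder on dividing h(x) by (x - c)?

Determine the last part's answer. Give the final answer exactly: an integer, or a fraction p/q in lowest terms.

Stage 1: cross terms: (3*-29 - 17*-30)=423, (17*26 - -3*-29)=355, (-3*-5 - -28*26)=743, (-28*-30 - 3*-5)=855; twice the area = |2376| = 2376; area = 1188; answer 1188
Stage 2: Y1 = 1188; threaded value p + q = 1189; c = -15; remainder = value at the root: -5*(-15)^2 - 9*(-15)^1 + 3 = (-1125) + (135) + (3) = -987; answer -987

-987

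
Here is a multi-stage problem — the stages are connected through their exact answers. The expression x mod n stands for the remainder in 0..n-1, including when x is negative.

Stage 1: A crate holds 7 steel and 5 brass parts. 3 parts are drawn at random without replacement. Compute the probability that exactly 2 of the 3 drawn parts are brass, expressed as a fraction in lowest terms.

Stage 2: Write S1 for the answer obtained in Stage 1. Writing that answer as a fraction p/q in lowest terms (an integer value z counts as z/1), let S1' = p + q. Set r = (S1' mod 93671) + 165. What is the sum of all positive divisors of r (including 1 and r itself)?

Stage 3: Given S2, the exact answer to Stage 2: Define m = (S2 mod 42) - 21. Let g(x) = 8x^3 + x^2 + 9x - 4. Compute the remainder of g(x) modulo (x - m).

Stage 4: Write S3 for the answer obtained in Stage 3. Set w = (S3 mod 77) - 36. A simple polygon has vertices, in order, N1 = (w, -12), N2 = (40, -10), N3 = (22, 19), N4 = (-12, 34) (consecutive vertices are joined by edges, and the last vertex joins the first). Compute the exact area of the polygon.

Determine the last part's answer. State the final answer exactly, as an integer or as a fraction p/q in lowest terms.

2016

Stage 1: total draws C(12,3) = 220; favorable C(5,2)*C(7,1) = 70; P = 7/22; answer 7/22
Stage 2: S1 = 7/22; threaded value p + q = 29; r = 194; 194 = 2 * 97; sigma = (1 + 2) * (1 + 97) = 3 * 98 = 294; answer 294
Stage 3: S2 = 294; m = -21; remainder = value at the root: 8*(-21)^3 + 1*(-21)^2 + 9*(-21)^1 - 4 = (-74088) + (441) + (-189) + (-4) = -73840; answer -73840
Stage 4: S3 = -73840; w = -33; cross terms: (-33*-10 - 40*-12)=810, (40*19 - 22*-10)=980, (22*34 - -12*19)=976, (-12*-12 - -33*34)=1266; twice the area = |4032| = 4032; area = 2016; answer 2016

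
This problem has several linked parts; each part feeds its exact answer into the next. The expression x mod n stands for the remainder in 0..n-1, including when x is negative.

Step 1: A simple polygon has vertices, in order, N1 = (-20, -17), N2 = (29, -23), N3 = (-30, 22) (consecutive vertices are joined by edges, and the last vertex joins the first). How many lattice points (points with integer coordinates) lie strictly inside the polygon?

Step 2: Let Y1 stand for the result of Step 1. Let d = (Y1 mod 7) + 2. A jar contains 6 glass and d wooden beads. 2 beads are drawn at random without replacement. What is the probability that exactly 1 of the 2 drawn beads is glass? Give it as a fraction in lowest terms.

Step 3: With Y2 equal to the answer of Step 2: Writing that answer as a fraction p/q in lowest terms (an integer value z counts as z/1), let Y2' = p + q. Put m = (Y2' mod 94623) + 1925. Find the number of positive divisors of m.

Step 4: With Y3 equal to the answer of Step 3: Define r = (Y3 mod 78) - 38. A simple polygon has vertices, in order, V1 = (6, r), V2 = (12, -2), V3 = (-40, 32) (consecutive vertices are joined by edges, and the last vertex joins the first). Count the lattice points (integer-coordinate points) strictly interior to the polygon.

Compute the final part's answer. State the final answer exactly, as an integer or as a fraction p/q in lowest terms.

828

Step 1: cross terms: (-20*-23 - 29*-17)=953, (29*22 - -30*-23)=-52, (-30*-17 - -20*22)=950; twice the area = |1851| = 1851; area = 1851/2; boundary points = 1 + 1 + 1 = 3; strictly interior points = area - boundary/2 + 1 = 925; answer 925
Step 2: Y1 = 925; d = 3; total draws C(9,2) = 36; favorable C(6,1)*C(3,1) = 18; P = 1/2; answer 1/2
Step 3: Y2 = 1/2; threaded value p + q = 3; m = 1928; 1928 = 2^3 * 241; number of divisors = (3+1) * (1+1) = 8; answer 8
Step 4: Y3 = 8; r = -30; cross terms: (6*-2 - 12*-30)=348, (12*32 - -40*-2)=304, (-40*-30 - 6*32)=1008; twice the area = |1660| = 1660; area = 830; boundary points = 2 + 2 + 2 = 6; strictly interior points = area - boundary/2 + 1 = 828; answer 828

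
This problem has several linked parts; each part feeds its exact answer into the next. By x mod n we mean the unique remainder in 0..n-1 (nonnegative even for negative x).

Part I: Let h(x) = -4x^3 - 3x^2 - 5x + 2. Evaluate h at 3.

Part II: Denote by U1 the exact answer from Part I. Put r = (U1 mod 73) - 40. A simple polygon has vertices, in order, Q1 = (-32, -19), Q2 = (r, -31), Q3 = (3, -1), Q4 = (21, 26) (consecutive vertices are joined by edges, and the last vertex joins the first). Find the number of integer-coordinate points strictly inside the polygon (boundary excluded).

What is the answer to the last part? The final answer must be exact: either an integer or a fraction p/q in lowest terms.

Part I: -4*(3)^3 - 3*(3)^2 - 5*(3)^1 + 2 = (-108) + (-27) + (-15) + (2) = -148; answer -148
Part II: U1 = -148; r = 31; cross terms: (-32*-31 - 31*-19)=1581, (31*-1 - 3*-31)=62, (3*26 - 21*-1)=99, (21*-19 - -32*26)=433; twice the area = |2175| = 2175; area = 2175/2; boundary points = 3 + 2 + 9 + 1 = 15; strictly interior points = area - boundary/2 + 1 = 1081; answer 1081

1081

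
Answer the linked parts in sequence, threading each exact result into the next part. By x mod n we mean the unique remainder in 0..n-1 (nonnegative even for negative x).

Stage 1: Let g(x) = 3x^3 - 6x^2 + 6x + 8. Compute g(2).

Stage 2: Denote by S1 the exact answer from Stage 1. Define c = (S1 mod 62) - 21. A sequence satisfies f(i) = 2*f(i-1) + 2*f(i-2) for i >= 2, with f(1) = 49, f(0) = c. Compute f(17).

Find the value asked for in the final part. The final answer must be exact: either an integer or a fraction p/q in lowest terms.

Stage 1: 3*(2)^3 - 6*(2)^2 + 6*(2)^1 + 8 = (24) + (-24) + (12) + (8) = 20; answer 20
Stage 2: S1 = 20; c = -1; f(2) = 2*(49) + 2*(-1) = 96; iterating: f(2)=96, f(3)=290, f(4)=772, f(5)=2124, f(6)=5792, f(7)=15832, f(8)=43248, f(9)=118160, f(10)=322816, f(11)=881952, f(12)=2409536, f(13)=6582976, f(14)=17985024, f(15)=49136000, f(16)=134242048, f(17)=366756096; answer 366756096

366756096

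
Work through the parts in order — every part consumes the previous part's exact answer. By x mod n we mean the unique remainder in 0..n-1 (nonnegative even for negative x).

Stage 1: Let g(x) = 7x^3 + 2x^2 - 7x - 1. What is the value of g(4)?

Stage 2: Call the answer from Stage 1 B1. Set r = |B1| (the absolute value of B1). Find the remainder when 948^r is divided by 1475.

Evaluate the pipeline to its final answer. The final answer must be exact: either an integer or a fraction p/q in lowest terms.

Stage 1: 7*(4)^3 + 2*(4)^2 - 7*(4)^1 - 1 = (448) + (32) + (-28) + (-1) = 451; answer 451
Stage 2: B1 = 451; r = 451; squarings mod 1475: 948^1=948, 948^2=429, 948^4=1141, 948^8=931, 948^16=936, 948^32=1421, 948^64=1441, 948^128=1156, 948^256=1461; 948^451 = 948^1 * 948^2 * 948^64 * 948^128 * 948^256 = 877 (mod 1475); answer 877

877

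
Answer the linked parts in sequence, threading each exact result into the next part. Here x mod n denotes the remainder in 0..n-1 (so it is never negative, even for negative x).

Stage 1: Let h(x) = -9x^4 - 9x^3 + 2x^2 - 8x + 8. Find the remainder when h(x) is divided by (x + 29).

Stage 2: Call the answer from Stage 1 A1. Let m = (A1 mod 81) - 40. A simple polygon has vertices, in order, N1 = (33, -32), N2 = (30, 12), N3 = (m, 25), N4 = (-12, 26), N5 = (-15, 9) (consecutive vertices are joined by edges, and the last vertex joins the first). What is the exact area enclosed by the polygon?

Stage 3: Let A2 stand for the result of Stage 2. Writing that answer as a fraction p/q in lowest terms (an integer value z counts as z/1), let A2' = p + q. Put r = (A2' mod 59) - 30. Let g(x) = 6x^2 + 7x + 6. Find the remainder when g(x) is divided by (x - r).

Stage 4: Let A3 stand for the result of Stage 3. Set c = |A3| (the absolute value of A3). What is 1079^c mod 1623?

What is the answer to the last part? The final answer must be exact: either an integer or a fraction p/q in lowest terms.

Stage 1: remainder = value at the root: -9*(-29)^4 - 9*(-29)^3 + 2*(-29)^2 - 8*(-29)^1 + 8 = (-6365529) + (219501) + (1682) + (232) + (8) = -6144106; answer -6144106
Stage 2: A1 = -6144106; m = 28; cross terms: (33*12 - 30*-32)=1356, (30*25 - 28*12)=414, (28*26 - -12*25)=1028, (-12*9 - -15*26)=282, (-15*-32 - 33*9)=183; twice the area = |3263| = 3263; area = 3263/2; answer 3263/2
Stage 3: A2 = 3263/2; threaded value p + q = 3265; r = -10; remainder = value at the root: 6*(-10)^2 + 7*(-10)^1 + 6 = (600) + (-70) + (6) = 536; answer 536
Stage 4: A3 = 536; c = 536; squarings mod 1623: 1079^1=1079, 1079^2=550, 1079^4=622, 1079^8=610, 1079^16=433, 1079^32=844, 1079^64=1462, 1079^128=1576, 1079^256=586, 1079^512=943; 1079^536 = 1079^8 * 1079^16 * 1079^512 = 895 (mod 1623); answer 895

895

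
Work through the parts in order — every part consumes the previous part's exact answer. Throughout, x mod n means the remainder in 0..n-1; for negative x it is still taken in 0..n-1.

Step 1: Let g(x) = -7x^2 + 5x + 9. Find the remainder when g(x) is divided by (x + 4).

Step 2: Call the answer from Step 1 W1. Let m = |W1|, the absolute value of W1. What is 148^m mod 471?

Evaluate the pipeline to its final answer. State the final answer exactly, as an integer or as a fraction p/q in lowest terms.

Step 1: remainder = value at the root: -7*(-4)^2 + 5*(-4)^1 + 9 = (-112) + (-20) + (9) = -123; answer -123
Step 2: W1 = -123; m = 123; squarings mod 471: 148^1=148, 148^2=238, 148^4=124, 148^8=304, 148^16=100, 148^32=109, 148^64=106; 148^123 = 148^1 * 148^2 * 148^8 * 148^16 * 148^32 * 148^64 = 4 (mod 471); answer 4

4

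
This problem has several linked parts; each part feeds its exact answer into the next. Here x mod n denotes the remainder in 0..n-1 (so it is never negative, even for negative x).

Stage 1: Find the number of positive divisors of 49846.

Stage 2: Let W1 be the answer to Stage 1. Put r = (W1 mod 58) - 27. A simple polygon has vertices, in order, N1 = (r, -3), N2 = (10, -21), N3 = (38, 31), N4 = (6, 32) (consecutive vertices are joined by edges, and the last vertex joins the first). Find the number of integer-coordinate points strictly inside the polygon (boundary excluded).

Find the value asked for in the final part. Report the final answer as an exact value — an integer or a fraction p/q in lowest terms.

Stage 1: 49846 = 2 * 24923; number of divisors = (1+1) * (1+1) = 4; answer 4
Stage 2: W1 = 4; r = -23; cross terms: (-23*-21 - 10*-3)=513, (10*31 - 38*-21)=1108, (38*32 - 6*31)=1030, (6*-3 - -23*32)=718; twice the area = |3369| = 3369; area = 3369/2; boundary points = 3 + 4 + 1 + 1 = 9; strictly interior points = area - boundary/2 + 1 = 1681; answer 1681

1681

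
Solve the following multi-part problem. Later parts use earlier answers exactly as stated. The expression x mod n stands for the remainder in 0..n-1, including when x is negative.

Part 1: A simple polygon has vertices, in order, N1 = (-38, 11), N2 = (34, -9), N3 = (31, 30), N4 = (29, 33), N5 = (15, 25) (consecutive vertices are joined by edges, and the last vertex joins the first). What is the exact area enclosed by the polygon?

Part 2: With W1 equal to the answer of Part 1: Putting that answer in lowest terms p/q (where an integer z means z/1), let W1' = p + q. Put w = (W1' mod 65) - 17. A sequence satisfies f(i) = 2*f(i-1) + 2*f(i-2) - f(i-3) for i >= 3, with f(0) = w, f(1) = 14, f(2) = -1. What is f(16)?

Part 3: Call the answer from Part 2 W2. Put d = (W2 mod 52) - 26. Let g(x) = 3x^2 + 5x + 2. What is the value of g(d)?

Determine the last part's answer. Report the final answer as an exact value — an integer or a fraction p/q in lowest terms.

520

Part 1: cross terms: (-38*-9 - 34*11)=-32, (34*30 - 31*-9)=1299, (31*33 - 29*30)=153, (29*25 - 15*33)=230, (15*11 - -38*25)=1115; twice the area = |2765| = 2765; area = 2765/2; answer 2765/2
Part 2: W1 = 2765/2; threaded value p + q = 2767; w = 20; f(3) = 2*(-1) + 2*(14) - 1*(20) = 6; iterating: f(3)=6, f(4)=-4, f(5)=5, f(6)=-4, f(7)=6, f(8)=-1, f(9)=14, f(10)=20, f(11)=69, f(12)=164, f(13)=446, f(14)=1151, f(15)=3030, f(16)=7916; answer 7916
Part 3: W2 = 7916; d = -14; 3*(-14)^2 + 5*(-14)^1 + 2 = (588) + (-70) + (2) = 520; answer 520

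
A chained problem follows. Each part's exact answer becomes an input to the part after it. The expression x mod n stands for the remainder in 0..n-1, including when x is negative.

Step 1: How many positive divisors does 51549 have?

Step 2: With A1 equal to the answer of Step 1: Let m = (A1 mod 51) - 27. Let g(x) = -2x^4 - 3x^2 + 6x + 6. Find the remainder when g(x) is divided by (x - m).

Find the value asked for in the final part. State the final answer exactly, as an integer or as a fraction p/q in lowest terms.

Step 1: 51549 = 3 * 17183; number of divisors = (1+1) * (1+1) = 4; answer 4
Step 2: A1 = 4; m = -23; remainder = value at the root: -2*(-23)^4 - 3*(-23)^2 + 6*(-23)^1 + 6 = (-559682) + (-1587) + (-138) + (6) = -561401; answer -561401

-561401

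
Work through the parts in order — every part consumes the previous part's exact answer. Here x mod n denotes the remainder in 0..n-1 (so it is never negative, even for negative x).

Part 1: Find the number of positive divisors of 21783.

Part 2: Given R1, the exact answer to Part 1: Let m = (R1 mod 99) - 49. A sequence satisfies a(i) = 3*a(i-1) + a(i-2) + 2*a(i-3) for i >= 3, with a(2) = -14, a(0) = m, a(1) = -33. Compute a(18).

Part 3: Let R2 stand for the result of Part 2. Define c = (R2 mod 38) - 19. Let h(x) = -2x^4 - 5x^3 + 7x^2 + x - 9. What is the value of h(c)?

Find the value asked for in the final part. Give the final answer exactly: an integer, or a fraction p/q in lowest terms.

Part 1: 21783 = 3 * 53 * 137; number of divisors = (1+1) * (1+1) * (1+1) = 8; answer 8
Part 2: R1 = 8; m = -41; a(3) = 3*(-14) + 1*(-33) + 2*(-41) = -157; iterating: a(3)=-157, a(4)=-551, a(5)=-1838, a(6)=-6379, a(7)=-22077, a(8)=-76286, a(9)=-263693, a(10)=-911519, a(11)=-3150822, a(12)=-10891371, a(13)=-37647973, a(14)=-130136934, a(15)=-449841517, a(16)=-1554957431, a(17)=-5374987678, a(18)=-18579603499; answer -18579603499
Part 3: R2 = -18579603499; c = 12; -2*(12)^4 - 5*(12)^3 + 7*(12)^2 + 1*(12)^1 - 9 = (-41472) + (-8640) + (1008) + (12) + (-9) = -49101; answer -49101

-49101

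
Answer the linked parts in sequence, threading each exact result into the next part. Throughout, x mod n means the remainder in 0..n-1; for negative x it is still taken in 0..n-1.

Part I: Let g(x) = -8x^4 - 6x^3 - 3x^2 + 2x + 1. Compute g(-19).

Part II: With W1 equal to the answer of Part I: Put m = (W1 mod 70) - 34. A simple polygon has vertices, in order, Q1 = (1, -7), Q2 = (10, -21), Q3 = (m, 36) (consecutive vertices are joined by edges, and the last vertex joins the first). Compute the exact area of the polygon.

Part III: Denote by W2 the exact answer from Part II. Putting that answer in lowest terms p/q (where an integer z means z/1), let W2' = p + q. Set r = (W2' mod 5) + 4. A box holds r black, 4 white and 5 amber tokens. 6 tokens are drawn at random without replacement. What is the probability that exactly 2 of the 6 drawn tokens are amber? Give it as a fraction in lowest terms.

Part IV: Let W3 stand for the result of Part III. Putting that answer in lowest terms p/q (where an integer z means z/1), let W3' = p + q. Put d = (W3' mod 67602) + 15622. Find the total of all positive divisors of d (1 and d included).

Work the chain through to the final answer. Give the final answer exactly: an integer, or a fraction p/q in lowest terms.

Part I: -8*(-19)^4 - 6*(-19)^3 - 3*(-19)^2 + 2*(-19)^1 + 1 = (-1042568) + (41154) + (-1083) + (-38) + (1) = -1002534; answer -1002534
Part II: W1 = -1002534; m = -28; cross terms: (1*-21 - 10*-7)=49, (10*36 - -28*-21)=-228, (-28*-7 - 1*36)=160; twice the area = |-19| = 19; area = 19/2; answer 19/2
Part III: W2 = 19/2; threaded value p + q = 21; r = 5; total draws C(14,6) = 3003; favorable C(5,2)*C(9,4) = 1260; P = 60/143; answer 60/143
Part IV: W3 = 60/143; threaded value p + q = 203; d = 15825; 15825 = 3 * 5^2 * 211; sigma = (1 + 3) * (1 + 5 + 25) * (1 + 211) = 4 * 31 * 212 = 26288; answer 26288

26288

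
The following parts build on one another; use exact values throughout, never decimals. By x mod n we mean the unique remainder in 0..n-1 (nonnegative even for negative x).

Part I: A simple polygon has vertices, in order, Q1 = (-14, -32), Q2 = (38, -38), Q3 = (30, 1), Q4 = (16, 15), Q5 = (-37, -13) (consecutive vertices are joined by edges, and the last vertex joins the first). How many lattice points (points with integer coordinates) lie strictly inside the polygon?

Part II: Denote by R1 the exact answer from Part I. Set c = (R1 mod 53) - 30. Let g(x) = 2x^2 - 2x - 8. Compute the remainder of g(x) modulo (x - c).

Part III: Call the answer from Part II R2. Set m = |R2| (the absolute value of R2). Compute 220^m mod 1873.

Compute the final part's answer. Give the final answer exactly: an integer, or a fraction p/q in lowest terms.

284

Part I: cross terms: (-14*-38 - 38*-32)=1748, (38*1 - 30*-38)=1178, (30*15 - 16*1)=434, (16*-13 - -37*15)=347, (-37*-32 - -14*-13)=1002; twice the area = |4709| = 4709; area = 4709/2; boundary points = 2 + 1 + 14 + 1 + 1 = 19; strictly interior points = area - boundary/2 + 1 = 2346; answer 2346
Part II: R1 = 2346; c = -16; remainder = value at the root: 2*(-16)^2 - 2*(-16)^1 - 8 = (512) + (32) + (-8) = 536; answer 536
Part III: R2 = 536; m = 536; squarings mod 1873: 220^1=220, 220^2=1575, 220^4=773, 220^8=42, 220^16=1764, 220^32=643, 220^64=1389, 220^128=131, 220^256=304, 220^512=639; 220^536 = 220^8 * 220^16 * 220^512 = 284 (mod 1873); answer 284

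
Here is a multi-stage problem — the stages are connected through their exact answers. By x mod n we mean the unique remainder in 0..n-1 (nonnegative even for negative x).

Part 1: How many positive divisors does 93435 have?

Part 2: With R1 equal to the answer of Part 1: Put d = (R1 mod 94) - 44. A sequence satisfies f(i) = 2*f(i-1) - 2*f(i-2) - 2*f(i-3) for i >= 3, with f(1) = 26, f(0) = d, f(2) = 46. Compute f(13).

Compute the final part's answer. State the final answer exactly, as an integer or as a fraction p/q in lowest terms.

Part 1: 93435 = 3 * 5 * 6229; number of divisors = (1+1) * (1+1) * (1+1) = 8; answer 8
Part 2: R1 = 8; d = -36; f(3) = 2*(46) - 2*(26) - 2*(-36) = 112; iterating: f(3)=112, f(4)=80, f(5)=-156, f(6)=-696, f(7)=-1240, f(8)=-776, f(9)=2320, f(10)=8672, f(11)=14256, f(12)=6528, f(13)=-32800; answer -32800

-32800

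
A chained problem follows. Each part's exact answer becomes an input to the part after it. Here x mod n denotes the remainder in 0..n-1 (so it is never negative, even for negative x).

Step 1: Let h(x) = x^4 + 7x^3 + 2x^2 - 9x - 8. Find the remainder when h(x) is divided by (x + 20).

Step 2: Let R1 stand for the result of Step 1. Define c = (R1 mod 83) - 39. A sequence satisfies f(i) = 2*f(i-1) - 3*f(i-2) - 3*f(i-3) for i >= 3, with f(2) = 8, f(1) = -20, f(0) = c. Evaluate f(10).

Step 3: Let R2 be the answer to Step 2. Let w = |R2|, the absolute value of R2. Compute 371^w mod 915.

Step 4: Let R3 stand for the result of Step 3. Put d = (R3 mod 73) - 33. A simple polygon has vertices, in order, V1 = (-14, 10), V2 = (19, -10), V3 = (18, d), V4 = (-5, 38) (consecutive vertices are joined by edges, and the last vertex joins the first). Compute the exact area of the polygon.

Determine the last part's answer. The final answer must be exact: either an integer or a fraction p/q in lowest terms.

708

Step 1: remainder = value at the root: 1*(-20)^4 + 7*(-20)^3 + 2*(-20)^2 - 9*(-20)^1 - 8 = (160000) + (-56000) + (800) + (180) + (-8) = 104972; answer 104972
Step 2: R1 = 104972; c = 21; f(3) = 2*(8) - 3*(-20) - 3*(21) = 13; iterating: f(3)=13, f(4)=62, f(5)=61, f(6)=-103, f(7)=-575, f(8)=-1024, f(9)=-14, f(10)=4769; answer 4769
Step 3: R2 = 4769; w = 4769; squarings mod 915: 371^1=371, 371^2=391, 371^4=76, 371^8=286, 371^16=361, 371^32=391, 371^64=76, 371^128=286, 371^256=361, 371^512=391, 371^1024=76, 371^2048=286, 371^4096=361; 371^4769 = 371^1 * 371^32 * 371^128 * 371^512 * 371^4096 = 476 (mod 915); answer 476
Step 4: R3 = 476; d = 5; cross terms: (-14*-10 - 19*10)=-50, (19*5 - 18*-10)=275, (18*38 - -5*5)=709, (-5*10 - -14*38)=482; twice the area = |1416| = 1416; area = 708; answer 708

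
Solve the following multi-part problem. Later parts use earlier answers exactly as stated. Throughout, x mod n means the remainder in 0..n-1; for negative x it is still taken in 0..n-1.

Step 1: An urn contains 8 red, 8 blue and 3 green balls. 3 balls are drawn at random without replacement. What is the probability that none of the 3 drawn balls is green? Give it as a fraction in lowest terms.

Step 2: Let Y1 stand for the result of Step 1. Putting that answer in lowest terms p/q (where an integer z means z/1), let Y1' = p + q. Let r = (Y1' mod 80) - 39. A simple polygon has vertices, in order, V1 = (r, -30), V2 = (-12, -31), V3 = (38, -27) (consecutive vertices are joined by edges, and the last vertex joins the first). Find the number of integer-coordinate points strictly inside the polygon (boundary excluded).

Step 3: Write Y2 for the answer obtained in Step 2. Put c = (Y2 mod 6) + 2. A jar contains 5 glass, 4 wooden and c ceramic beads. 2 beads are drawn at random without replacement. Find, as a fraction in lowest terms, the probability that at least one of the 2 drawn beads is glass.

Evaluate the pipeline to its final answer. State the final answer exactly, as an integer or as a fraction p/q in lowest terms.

Step 1: total draws C(19,3) = 969; favorable C(16,3) = 560; P = 560/969; answer 560/969
Step 2: Y1 = 560/969; threaded value p + q = 1529; r = -30; cross terms: (-30*-31 - -12*-30)=570, (-12*-27 - 38*-31)=1502, (38*-30 - -30*-27)=-1950; twice the area = |122| = 122; area = 61; boundary points = 1 + 2 + 1 = 4; strictly interior points = area - boundary/2 + 1 = 60; answer 60
Step 3: Y2 = 60; c = 2; total draws C(11,2) = 55; complement C(6,2) = 15; favorable 55 - 15 = 40; P = 8/11; answer 8/11

8/11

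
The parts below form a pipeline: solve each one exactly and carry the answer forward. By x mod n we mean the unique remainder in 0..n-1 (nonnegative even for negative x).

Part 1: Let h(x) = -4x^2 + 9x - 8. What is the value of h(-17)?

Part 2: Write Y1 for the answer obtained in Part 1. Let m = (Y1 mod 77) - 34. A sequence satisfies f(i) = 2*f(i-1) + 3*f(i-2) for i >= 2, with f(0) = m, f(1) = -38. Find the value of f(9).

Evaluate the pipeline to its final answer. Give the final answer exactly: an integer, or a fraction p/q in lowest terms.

Part 1: -4*(-17)^2 + 9*(-17)^1 - 8 = (-1156) + (-153) + (-8) = -1317; answer -1317
Part 2: Y1 = -1317; m = 35; f(2) = 2*(-38) + 3*(35) = 29; iterating: f(2)=29, f(3)=-56, f(4)=-25, f(5)=-218, f(6)=-511, f(7)=-1676, f(8)=-4885, f(9)=-14798; answer -14798

-14798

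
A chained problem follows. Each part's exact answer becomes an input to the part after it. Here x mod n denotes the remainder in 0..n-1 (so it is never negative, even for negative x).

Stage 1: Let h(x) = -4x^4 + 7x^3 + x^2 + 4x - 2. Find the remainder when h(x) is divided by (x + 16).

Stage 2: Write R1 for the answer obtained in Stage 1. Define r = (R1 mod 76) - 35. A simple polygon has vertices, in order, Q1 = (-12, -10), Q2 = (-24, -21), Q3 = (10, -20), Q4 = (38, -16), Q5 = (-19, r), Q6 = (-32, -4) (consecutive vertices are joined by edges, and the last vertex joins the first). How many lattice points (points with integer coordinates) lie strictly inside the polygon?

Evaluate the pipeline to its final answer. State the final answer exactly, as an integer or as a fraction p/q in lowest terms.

2034

Stage 1: remainder = value at the root: -4*(-16)^4 + 7*(-16)^3 + 1*(-16)^2 + 4*(-16)^1 - 2 = (-262144) + (-28672) + (256) + (-64) + (-2) = -290626; answer -290626
Stage 2: R1 = -290626; r = 39; cross terms: (-12*-21 - -24*-10)=12, (-24*-20 - 10*-21)=690, (10*-16 - 38*-20)=600, (38*39 - -19*-16)=1178, (-19*-4 - -32*39)=1324, (-32*-10 - -12*-4)=272; twice the area = |4076| = 4076; area = 2038; boundary points = 1 + 1 + 4 + 1 + 1 + 2 = 10; strictly interior points = area - boundary/2 + 1 = 2034; answer 2034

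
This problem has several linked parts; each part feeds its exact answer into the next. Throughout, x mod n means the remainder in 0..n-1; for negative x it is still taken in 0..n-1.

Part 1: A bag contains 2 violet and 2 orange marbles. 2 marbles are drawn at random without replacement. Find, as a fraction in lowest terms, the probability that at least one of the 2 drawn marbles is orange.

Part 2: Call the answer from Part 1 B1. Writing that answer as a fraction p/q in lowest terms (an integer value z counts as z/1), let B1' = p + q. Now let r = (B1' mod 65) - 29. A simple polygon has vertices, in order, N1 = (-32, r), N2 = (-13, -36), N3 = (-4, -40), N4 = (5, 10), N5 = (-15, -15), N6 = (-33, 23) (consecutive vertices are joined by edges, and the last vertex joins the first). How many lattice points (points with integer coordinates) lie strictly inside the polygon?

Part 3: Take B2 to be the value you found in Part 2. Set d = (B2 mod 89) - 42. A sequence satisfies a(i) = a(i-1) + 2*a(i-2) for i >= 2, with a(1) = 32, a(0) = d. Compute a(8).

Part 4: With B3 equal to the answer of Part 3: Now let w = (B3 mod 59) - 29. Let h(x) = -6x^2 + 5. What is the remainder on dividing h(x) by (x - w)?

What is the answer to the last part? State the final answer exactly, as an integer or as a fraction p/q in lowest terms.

Part 1: total draws C(4,2) = 6; complement C(2,2) = 1; favorable 6 - 1 = 5; P = 5/6; answer 5/6
Part 2: B1 = 5/6; threaded value p + q = 11; r = -18; cross terms: (-32*-36 - -13*-18)=918, (-13*-40 - -4*-36)=376, (-4*10 - 5*-40)=160, (5*-15 - -15*10)=75, (-15*23 - -33*-15)=-840, (-33*-18 - -32*23)=1330; twice the area = |2019| = 2019; area = 2019/2; boundary points = 1 + 1 + 1 + 5 + 2 + 1 = 11; strictly interior points = area - boundary/2 + 1 = 1005; answer 1005
Part 3: B2 = 1005; d = -16; a(2) = 1*(32) + 2*(-16) = 0; iterating: a(2)=0, a(3)=64, a(4)=64, a(5)=192, a(6)=320, a(7)=704, a(8)=1344; answer 1344
Part 4: B3 = 1344; w = 17; remainder = value at the root: -6*(17)^2 + 5 = (-1734) + (5) = -1729; answer -1729

-1729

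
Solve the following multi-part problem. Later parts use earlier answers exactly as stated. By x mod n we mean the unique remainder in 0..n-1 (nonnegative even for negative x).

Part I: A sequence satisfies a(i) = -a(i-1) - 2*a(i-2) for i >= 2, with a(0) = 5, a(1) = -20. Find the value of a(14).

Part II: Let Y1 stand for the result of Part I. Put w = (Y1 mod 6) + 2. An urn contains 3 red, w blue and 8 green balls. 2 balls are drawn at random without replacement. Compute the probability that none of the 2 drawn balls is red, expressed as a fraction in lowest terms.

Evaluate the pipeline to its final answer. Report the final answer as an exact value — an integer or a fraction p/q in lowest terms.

22/35

Part I: a(2) = -1*(-20) - 2*(5) = 10; iterating: a(2)=10, a(3)=30, a(4)=-50, a(5)=-10, a(6)=110, a(7)=-90, a(8)=-130, a(9)=310, a(10)=-50, a(11)=-570, a(12)=670, a(13)=470, a(14)=-1810; answer -1810
Part II: Y1 = -1810; w = 4; total draws C(15,2) = 105; favorable C(12,2) = 66; P = 22/35; answer 22/35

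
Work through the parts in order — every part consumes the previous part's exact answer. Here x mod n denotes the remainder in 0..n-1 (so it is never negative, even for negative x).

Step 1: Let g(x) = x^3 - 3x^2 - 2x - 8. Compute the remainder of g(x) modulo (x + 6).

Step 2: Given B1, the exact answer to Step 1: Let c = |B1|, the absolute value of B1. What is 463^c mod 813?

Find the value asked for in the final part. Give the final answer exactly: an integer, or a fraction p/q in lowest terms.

Step 1: remainder = value at the root: 1*(-6)^3 - 3*(-6)^2 - 2*(-6)^1 - 8 = (-216) + (-108) + (12) + (-8) = -320; answer -320
Step 2: B1 = -320; c = 320; squarings mod 813: 463^1=463, 463^2=550, 463^4=64, 463^8=31, 463^16=148, 463^32=766, 463^64=583, 463^128=55, 463^256=586; 463^320 = 463^64 * 463^256 = 178 (mod 813); answer 178

178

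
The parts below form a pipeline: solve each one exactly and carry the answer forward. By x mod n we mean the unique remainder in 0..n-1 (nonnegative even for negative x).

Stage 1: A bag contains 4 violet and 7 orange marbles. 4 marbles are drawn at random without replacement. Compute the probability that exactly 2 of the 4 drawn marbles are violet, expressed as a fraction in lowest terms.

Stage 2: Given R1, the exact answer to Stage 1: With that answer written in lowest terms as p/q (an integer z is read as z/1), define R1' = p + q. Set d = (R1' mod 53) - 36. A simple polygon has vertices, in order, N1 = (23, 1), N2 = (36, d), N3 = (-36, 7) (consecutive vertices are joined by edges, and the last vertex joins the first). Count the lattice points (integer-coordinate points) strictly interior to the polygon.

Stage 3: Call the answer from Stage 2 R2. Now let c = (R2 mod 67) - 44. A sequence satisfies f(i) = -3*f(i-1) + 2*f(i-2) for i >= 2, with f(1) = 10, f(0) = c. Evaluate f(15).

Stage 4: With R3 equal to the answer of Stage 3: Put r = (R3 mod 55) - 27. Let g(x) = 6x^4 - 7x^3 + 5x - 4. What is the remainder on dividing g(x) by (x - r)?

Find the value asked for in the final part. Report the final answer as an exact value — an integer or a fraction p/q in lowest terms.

1102160

Stage 1: total draws C(11,4) = 330; favorable C(4,2)*C(7,2) = 126; P = 21/55; answer 21/55
Stage 2: R1 = 21/55; threaded value p + q = 76; d = -13; cross terms: (23*-13 - 36*1)=-335, (36*7 - -36*-13)=-216, (-36*1 - 23*7)=-197; twice the area = |-748| = 748; area = 374; boundary points = 1 + 4 + 1 = 6; strictly interior points = area - boundary/2 + 1 = 372; answer 372
Stage 3: R2 = 372; c = -7; f(2) = -3*(10) + 2*(-7) = -44; iterating: f(2)=-44, f(3)=152, f(4)=-544, f(5)=1936, f(6)=-6896, f(7)=24560, f(8)=-87472, f(9)=311536, f(10)=-1109552, f(11)=3951728, f(12)=-14074288, f(13)=50126320, f(14)=-178527536, f(15)=635835248; answer 635835248
Stage 4: R3 = 635835248; r = 21; remainder = value at the root: 6*(21)^4 - 7*(21)^3 + 5*(21)^1 - 4 = (1166886) + (-64827) + (105) + (-4) = 1102160; answer 1102160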